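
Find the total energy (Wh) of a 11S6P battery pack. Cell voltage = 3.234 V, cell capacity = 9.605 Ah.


V_pack = 11 * 3.234 = 35.574 V
C_pack = 6 * 9.605 = 57.63 Ah
E = V_pack * C_pack = 35.574 * 57.63 = 2050 Wh

2050 Wh


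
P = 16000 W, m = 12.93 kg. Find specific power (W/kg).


SP = P / m = 16000 / 12.93 = 1237 W/kg

1237 W/kg


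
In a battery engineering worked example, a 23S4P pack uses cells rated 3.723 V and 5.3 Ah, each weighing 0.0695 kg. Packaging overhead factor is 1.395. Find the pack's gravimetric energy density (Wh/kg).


Step 1: V_pack = 23 * 3.723 = 85.629 V
Step 2: C_pack = 4 * 5.3 = 21.2 Ah
Step 3: E_pack = V_pack * C_pack = 85.629 * 21.2 = 1815.3 Wh
Step 4: m_pack = 23 * 4 * 0.0695 * 1.395 = 8.9196 kg
Step 5: ED = E_pack / m_pack = 1815.3 / 8.9196 = 203.5 Wh/kg

203.5 Wh/kg


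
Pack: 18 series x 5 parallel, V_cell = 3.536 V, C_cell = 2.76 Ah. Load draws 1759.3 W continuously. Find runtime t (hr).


Step 1: E_pack = Ns * V_cell * Np * C_cell = 18 * 3.536 * 5 * 2.76 = 878.34 Wh
Step 2: t = E_pack / P = 878.34 / 1759.3 = 0.4993 hr

0.4993 hr


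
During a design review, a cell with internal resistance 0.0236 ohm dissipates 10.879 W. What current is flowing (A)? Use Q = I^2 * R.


I = sqrt(Q / R) = sqrt(10.879 / 0.0236) = sqrt(460.97) = 21.47 A

21.47 A


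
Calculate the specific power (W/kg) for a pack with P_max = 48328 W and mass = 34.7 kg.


Specific power = 48328 W / 34.7 kg = 1393 W/kg

1393 W/kg


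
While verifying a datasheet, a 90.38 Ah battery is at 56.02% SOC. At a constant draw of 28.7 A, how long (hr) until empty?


Step 1: remaining = SOC/100 * C_total = 56.02/100 * 90.38 = 50.631 Ah
Step 2: t = remaining / I = 50.631 / 28.7 = 1.764 hr

1.764 hr


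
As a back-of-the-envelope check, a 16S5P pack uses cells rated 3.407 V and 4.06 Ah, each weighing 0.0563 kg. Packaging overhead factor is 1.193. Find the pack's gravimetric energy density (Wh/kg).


Step 1: V_pack = 16 * 3.407 = 54.512 V
Step 2: C_pack = 5 * 4.06 = 20.3 Ah
Step 3: E_pack = V_pack * C_pack = 54.512 * 20.3 = 1106.6 Wh
Step 4: m_pack = 16 * 5 * 0.0563 * 1.193 = 5.3733 kg
Step 5: ED = E_pack / m_pack = 1106.6 / 5.3733 = 205.9 Wh/kg

205.9 Wh/kg


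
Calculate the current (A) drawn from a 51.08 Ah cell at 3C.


I = C_rate * capacity = 3 * 51.08 = 153.24 A

153.24 A


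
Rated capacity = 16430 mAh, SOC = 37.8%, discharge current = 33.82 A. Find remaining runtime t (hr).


Convert: C_total = 16430 mAh = 16.43 Ah
Step 1: remaining = SOC/100 * C_total = 37.8/100 * 16.43 = 6.2105 Ah
Step 2: t = remaining / I = 6.2105 / 33.82 = 0.1836 hr

0.1836 hr


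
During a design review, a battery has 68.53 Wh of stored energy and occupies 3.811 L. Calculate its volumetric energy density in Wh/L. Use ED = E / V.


ED = E / V = 68.53 / 3.811 = 17.98 Wh/L

17.98 Wh/L


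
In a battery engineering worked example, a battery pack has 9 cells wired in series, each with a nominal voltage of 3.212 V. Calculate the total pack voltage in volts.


Series voltages add: 9 * 3.212 V = 28.908 V

28.908 V


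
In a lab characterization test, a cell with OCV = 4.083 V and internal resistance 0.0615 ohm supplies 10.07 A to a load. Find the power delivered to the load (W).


Step 1: V_terminal = OCV - I*R = 4.083 - 10.07 * 0.0615 = 3.4637 V
Step 2: P_out = V_terminal * I = 3.4637 * 10.07 = 34.88 W

34.88 W


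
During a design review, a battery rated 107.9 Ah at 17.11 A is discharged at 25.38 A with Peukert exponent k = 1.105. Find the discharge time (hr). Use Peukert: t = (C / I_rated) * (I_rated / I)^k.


t_rated = C / I_rated = 107.9 / 17.11 = 6.3063 hr
(I_rated/I)^k = (0.67415)^1.105 = 0.64681
t = t_rated * (I_rated/I)^k = 6.3063 * 0.64681 = 4.079 hr

4.079 hr


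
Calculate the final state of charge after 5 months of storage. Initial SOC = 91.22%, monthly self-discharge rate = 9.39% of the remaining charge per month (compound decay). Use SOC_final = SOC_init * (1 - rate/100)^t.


decay = (1 - 9.39/100)^5 = 0.61077
SOC_final = 91.22 * 0.61077 = 55.71%

55.71%


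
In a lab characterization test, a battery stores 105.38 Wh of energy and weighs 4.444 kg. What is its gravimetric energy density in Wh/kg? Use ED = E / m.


ED = E / m = 105.38 / 4.444 = 23.71 Wh/kg

23.71 Wh/kg


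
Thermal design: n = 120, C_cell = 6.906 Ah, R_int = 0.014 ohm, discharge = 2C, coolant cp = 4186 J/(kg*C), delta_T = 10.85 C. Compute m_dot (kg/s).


Step 1: I = 2 * 6.906 = 13.812 A
Step 2: Q_cell = I^2 * R = 13.812^2 * 0.014 = 2.6708 W
Step 3: Q_total = 120 * 2.6708 = 320.5 W
Step 4: m_dot = Q_total / (cp * dT) = 320.5 / (4186 * 10.85) = 0.007057 kg/s

0.007057 kg/s


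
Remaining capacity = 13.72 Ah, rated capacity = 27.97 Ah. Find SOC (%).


SOC = (remaining / total) * 100 = (13.72 / 27.97) * 100 = 49.05%

49.05%


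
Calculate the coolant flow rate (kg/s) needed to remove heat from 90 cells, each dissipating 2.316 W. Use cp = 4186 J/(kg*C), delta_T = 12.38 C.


Step 1: Total heat Q = 90 * 2.316 W = 208.44 W
Step 2: denom = cp * dT = 4186 * 12.38 = 51823
Step 3: m_dot = 208.44 / 51823 = 0.004022 kg/s

0.004022 kg/s


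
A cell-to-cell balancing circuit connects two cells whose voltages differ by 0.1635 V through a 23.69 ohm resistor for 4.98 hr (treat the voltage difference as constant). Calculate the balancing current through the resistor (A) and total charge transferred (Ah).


First, Ohm's law: I_bal = 0.1635 V / 23.69 ohm = 0.0069016 A
Then Q = I * t = 0.0069016 A * 4.98 hr = 0.03437 Ah

I=0.0069016 A, Q=0.03437 Ah


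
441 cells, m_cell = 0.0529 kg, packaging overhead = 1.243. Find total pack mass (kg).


Cell mass sum = 441 * 0.0529 = 23.329 kg
With overhead 1.243: m_pack = 23.329 * 1.243 = 29.00 kg

29.00 kg


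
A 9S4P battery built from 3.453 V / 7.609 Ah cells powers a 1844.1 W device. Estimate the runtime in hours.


Step 1: E_pack = Ns * V_cell * Np * C_cell = 9 * 3.453 * 4 * 7.609 = 945.86 Wh
Step 2: t = E_pack / P = 945.86 / 1844.1 = 0.5129 hr

0.5129 hr


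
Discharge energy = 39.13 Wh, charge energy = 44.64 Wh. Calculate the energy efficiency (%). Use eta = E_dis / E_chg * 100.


eta_e = E_dis / E_chg * 100 = 39.13 / 44.64 * 100 = 87.66%

87.66%


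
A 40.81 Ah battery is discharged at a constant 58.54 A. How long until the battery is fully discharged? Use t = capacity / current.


t = capacity / current = 40.81 / 58.54 = 0.6971 hr

0.6971 hr


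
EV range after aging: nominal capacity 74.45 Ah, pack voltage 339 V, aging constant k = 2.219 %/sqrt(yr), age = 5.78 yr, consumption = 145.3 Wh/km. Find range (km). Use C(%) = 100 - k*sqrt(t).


Step 1: capacity retention = 100 - 2.219 * sqrt(5.78) = 100 - 2.219 * 2.4042 = 94.665%
Step 2: C_now = 74.45 * 94.665/100 = 70.478 Ah
Step 3: E_pack = V * C_now = 339 * 70.478 = 23892 Wh
Step 4: range = E_pack / consumption = 23892 / 145.3 = 164.4 km

164.4 km


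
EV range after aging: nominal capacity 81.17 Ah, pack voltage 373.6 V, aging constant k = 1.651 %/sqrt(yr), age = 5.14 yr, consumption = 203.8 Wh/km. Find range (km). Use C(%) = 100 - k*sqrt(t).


Step 1: capacity retention = 100 - 1.651 * sqrt(5.14) = 100 - 1.651 * 2.2672 = 96.257%
Step 2: C_now = 81.17 * 96.257/100 = 78.132 Ah
Step 3: E_pack = V * C_now = 373.6 * 78.132 = 29190 Wh
Step 4: range = E_pack / consumption = 29190 / 203.8 = 143.2 km

143.2 km


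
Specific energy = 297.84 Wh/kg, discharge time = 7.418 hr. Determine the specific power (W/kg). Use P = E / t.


Specific power = 297.84 Wh/kg / 7.418 hr = 40.15 W/kg

40.15 W/kg


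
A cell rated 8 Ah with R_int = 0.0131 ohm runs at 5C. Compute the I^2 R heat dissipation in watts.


Step 1: I = C_rate * capacity = 5 * 8 = 40 A
Step 2: Q = I^2 * R = 40^2 * 0.0131 = 1600 * 0.0131 = 20.96 W

20.96 W


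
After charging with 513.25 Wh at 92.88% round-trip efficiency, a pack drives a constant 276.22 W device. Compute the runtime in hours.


Step 1: E_discharge = eta/100 * E_charge = 92.88/100 * 513.25 = 476.71 Wh
Step 2: t = E_discharge / P = 476.71 / 276.22 = 1.726 hr

1.726 hr


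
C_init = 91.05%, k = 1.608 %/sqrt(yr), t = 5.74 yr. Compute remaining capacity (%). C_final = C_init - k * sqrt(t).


Step 1: sqrt(5.74 yr) = 2.3958
Step 2: drop = 1.608 * 2.3958 = 3.8524
Step 3: C_final = 91.05 - 3.8524 = 87.20%

87.20%


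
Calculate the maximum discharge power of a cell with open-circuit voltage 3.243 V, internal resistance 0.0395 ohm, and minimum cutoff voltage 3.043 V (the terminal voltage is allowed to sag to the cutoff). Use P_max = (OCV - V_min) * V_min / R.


P_max = (OCV - V_min) * V_min / R = (3.243 - 3.043) * 3.043 / 0.0395 = 0.2 * 3.043 / 0.0395 = 15.41 W

15.41 W


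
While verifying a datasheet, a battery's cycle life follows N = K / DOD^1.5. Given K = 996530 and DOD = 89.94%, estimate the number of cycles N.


DOD^1.5 = 852.96
N = K / DOD^1.5 = 996530 / 852.96 = 1168

1168 cycles


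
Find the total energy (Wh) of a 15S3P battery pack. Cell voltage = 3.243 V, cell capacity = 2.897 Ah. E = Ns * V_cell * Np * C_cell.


V_pack = 15 * 3.243 = 48.645 V
C_pack = 3 * 2.897 = 8.691 Ah
E = V_pack * C_pack = 48.645 * 8.691 = 422.8 Wh

422.8 Wh


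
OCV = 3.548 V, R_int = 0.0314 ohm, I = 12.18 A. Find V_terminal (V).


V = OCV - I*R = 3.548 - 12.18 * 0.0314 = 3.166 V

3.166 V


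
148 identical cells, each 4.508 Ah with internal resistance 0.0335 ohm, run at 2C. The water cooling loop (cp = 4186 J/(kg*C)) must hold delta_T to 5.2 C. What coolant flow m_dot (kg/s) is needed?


Step 1: I = 2 * 4.508 = 9.016 A
Step 2: Q_cell = I^2 * R = 9.016^2 * 0.0335 = 2.7232 W
Step 3: Q_total = 148 * 2.7232 = 403.03 W
Step 4: m_dot = Q_total / (cp * dT) = 403.03 / (4186 * 5.2) = 0.01852 kg/s

0.01852 kg/s


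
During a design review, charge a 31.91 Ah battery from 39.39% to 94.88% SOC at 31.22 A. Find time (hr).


Step 1: dSOC = 94.88% - 39.39% = 55.49%
Step 2: delta_Ah = 31.91 * 55.49 / 100 = 17.707 Ah
Step 3: t = 17.707 / 31.22 = 0.5672 hr

0.5672 hr


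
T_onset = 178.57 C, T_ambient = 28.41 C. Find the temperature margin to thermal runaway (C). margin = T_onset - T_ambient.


Safety margin = 178.57 C - 28.41 C = 150.16 C

150.16 C


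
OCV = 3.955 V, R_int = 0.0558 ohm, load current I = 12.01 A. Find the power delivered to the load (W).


Step 1: V_terminal = OCV - I*R = 3.955 - 12.01 * 0.0558 = 3.2848 V
Step 2: P_out = V_terminal * I = 3.2848 * 12.01 = 39.45 W

39.45 W


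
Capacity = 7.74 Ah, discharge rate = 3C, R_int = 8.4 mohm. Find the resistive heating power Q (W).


Convert: R = 8.4 mohm = 0.0084 ohm
Step 1: I = C_rate * capacity = 3 * 7.74 = 23.22 A
Step 2: Q = I^2 * R = 23.22^2 * 0.0084 = 539.17 * 0.0084 = 4.529 W

4.529 W


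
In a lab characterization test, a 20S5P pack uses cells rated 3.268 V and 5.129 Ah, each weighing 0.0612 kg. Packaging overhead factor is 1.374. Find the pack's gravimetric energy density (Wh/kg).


Step 1: V_pack = 20 * 3.268 = 65.36 V
Step 2: C_pack = 5 * 5.129 = 25.645 Ah
Step 3: E_pack = V_pack * C_pack = 65.36 * 25.645 = 1676.2 Wh
Step 4: m_pack = 20 * 5 * 0.0612 * 1.374 = 8.4089 kg
Step 5: ED = E_pack / m_pack = 1676.2 / 8.4089 = 199.3 Wh/kg

199.3 Wh/kg


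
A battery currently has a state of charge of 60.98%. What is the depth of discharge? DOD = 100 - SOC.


Complement of SOC: DOD = 100% - 60.98% = 39.02%

39.02%


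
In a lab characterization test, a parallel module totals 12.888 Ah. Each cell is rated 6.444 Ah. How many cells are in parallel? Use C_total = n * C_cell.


n = C_total / C_cell = 12.888 / 6.444 = 2

2


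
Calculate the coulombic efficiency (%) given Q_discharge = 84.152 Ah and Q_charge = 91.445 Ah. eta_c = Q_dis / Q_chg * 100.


eta_c = Q_dis / Q_chg * 100 = 84.152 / 91.445 * 100 = 92.02%

92.02%


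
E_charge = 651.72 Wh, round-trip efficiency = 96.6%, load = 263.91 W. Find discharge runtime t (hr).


Step 1: E_discharge = eta/100 * E_charge = 96.6/100 * 651.72 = 629.56 Wh
Step 2: t = E_discharge / P = 629.56 / 263.91 = 2.386 hr

2.386 hr


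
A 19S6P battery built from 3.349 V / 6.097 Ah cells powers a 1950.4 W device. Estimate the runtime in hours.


Step 1: E_pack = Ns * V_cell * Np * C_cell = 19 * 3.349 * 6 * 6.097 = 2327.7 Wh
Step 2: t = E_pack / P = 2327.7 / 1950.4 = 1.193 hr

1.193 hr


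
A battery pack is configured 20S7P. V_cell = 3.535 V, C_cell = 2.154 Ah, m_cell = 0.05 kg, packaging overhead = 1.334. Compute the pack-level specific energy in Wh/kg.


Step 1: V_pack = 20 * 3.535 = 70.7 V
Step 2: C_pack = 7 * 2.154 = 15.078 Ah
Step 3: E_pack = V_pack * C_pack = 70.7 * 15.078 = 1066 Wh
Step 4: m_pack = 20 * 7 * 0.05 * 1.334 = 9.338 kg
Step 5: ED = E_pack / m_pack = 1066 / 9.338 = 114.2 Wh/kg

114.2 Wh/kg


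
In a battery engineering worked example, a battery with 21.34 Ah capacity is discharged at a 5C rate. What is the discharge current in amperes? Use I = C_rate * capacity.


I = C_rate * capacity = 5 * 21.34 = 106.7 A

106.7 A


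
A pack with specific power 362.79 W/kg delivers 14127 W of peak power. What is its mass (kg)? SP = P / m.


m = P / SP = 14127 / 362.79 = 38.94 kg

38.94 kg


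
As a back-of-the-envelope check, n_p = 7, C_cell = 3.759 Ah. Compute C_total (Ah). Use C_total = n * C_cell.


Parallel capacities add: 7 * 3.759 Ah = 26.313 Ah

26.313 Ah


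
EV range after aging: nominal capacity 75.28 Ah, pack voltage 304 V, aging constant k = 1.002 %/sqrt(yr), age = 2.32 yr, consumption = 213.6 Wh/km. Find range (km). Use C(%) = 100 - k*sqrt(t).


Step 1: capacity retention = 100 - 1.002 * sqrt(2.32) = 100 - 1.002 * 1.5232 = 98.474%
Step 2: C_now = 75.28 * 98.474/100 = 74.131 Ah
Step 3: E_pack = V * C_now = 304 * 74.131 = 22536 Wh
Step 4: range = E_pack / consumption = 22536 / 213.6 = 105.5 km

105.5 km


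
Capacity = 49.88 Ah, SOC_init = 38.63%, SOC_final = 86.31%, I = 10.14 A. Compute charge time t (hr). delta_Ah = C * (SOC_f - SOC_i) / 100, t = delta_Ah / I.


delta_Ah = 49.88 * (86.31 - 38.63) / 100 = 23.783 Ah
t = delta_Ah / I = 23.783 / 10.14 = 2.345 hr

2.345 hr


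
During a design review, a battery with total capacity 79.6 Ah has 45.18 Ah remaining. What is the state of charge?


SOC = (remaining / total) * 100 = (45.18 / 79.6) * 100 = 56.76%

56.76%


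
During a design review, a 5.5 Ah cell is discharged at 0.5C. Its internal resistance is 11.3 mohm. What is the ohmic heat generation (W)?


Convert: R = 11.3 mohm = 0.0113 ohm
Step 1: I = C_rate * capacity = 0.5 * 5.5 = 2.75 A
Step 2: Q = I^2 * R = 2.75^2 * 0.0113 = 7.5625 * 0.0113 = 0.08546 W

0.08546 W


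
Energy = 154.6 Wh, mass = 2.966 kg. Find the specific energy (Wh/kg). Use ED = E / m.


ED = E / m = 154.6 / 2.966 = 52.12 Wh/kg

52.12 Wh/kg


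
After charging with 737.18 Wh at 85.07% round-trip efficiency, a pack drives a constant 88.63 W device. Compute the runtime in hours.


Step 1: E_discharge = eta/100 * E_charge = 85.07/100 * 737.18 = 627.12 Wh
Step 2: t = E_discharge / P = 627.12 / 88.63 = 7.076 hr

7.076 hr


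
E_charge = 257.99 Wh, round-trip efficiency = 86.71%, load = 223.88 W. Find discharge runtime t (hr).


Step 1: E_discharge = eta/100 * E_charge = 86.71/100 * 257.99 = 223.7 Wh
Step 2: t = E_discharge / P = 223.7 / 223.88 = 0.9992 hr

0.9992 hr


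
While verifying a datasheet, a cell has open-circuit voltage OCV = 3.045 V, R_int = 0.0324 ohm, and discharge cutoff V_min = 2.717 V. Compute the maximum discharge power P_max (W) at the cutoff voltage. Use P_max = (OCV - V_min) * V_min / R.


P_max = (OCV - V_min) * V_min / R = (3.045 - 2.717) * 2.717 / 0.0324 = 0.328 * 2.717 / 0.0324 = 27.51 W

27.51 W


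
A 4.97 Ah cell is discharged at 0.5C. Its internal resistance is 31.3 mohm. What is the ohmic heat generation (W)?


Convert: R = 31.3 mohm = 0.0313 ohm
Step 1: I = C_rate * capacity = 0.5 * 4.97 = 2.485 A
Step 2: Q = I^2 * R = 2.485^2 * 0.0313 = 6.1752 * 0.0313 = 0.1933 W

0.1933 W


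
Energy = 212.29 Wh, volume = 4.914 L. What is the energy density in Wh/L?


ED = E / V = 212.29 / 4.914 = 43.20 Wh/L

43.20 Wh/L


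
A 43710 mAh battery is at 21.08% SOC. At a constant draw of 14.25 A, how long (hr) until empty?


Convert: C_total = 43710 mAh = 43.71 Ah
Step 1: remaining = SOC/100 * C_total = 21.08/100 * 43.71 = 9.2141 Ah
Step 2: t = remaining / I = 9.2141 / 14.25 = 0.6466 hr

0.6466 hr


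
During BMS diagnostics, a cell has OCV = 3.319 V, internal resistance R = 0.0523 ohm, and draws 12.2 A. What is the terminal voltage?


V = OCV - I*R = 3.319 - 12.2 * 0.0523 = 2.681 V

2.681 V


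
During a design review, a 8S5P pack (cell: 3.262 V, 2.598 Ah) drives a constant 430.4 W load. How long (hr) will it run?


Step 1: E_pack = Ns * V_cell * Np * C_cell = 8 * 3.262 * 5 * 2.598 = 338.99 Wh
Step 2: t = E_pack / P = 338.99 / 430.4 = 0.7876 hr

0.7876 hr


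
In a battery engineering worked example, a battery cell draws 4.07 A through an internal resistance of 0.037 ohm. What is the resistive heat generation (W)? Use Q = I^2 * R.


Q = I^2 * R = 4.07^2 * 0.037 = 0.6129 W

0.6129 W


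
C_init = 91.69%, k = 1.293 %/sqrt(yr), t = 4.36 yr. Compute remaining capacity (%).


sqrt(t) = sqrt(4.36) = 2.0881
C_final = 91.69 - 1.293 * 2.0881 = 88.99%

88.99%


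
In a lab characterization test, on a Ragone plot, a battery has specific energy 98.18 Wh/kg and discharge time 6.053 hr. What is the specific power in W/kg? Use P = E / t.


P_specific = E / t = 98.18 / 6.053 = 16.22 W/kg

16.22 W/kg


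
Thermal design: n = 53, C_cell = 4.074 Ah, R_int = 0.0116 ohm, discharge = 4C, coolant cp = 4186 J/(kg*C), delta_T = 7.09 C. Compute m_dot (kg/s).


Step 1: I = 4 * 4.074 = 16.296 A
Step 2: Q_cell = I^2 * R = 16.296^2 * 0.0116 = 3.0805 W
Step 3: Q_total = 53 * 3.0805 = 163.27 W
Step 4: m_dot = Q_total / (cp * dT) = 163.27 / (4186 * 7.09) = 0.005501 kg/s

0.005501 kg/s


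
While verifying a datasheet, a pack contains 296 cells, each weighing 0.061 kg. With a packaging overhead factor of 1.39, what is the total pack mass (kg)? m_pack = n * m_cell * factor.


Cell mass sum = 296 * 0.061 = 18.056 kg
With overhead 1.39: m_pack = 18.056 * 1.39 = 25.10 kg

25.10 kg


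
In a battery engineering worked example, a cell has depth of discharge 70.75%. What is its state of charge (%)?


SOC = 100 - DOD = 100 - 70.75 = 29.25%

29.25%


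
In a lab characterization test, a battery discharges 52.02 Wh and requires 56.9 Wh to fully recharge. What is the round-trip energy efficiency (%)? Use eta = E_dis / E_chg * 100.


Round-trip efficiency = 52.02/56.9 * 100% = 91.42%

91.42%


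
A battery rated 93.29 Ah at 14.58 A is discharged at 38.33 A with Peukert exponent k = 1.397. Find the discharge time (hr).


Step 1: t_rated = C / I_rated = 93.29 / 14.58 = 6.3985 hr
Step 2: ratio = 14.58 / 38.33 = 0.38038
Step 3: ratio^k = 0.38038^1.397 = 0.25916
Step 4: t = t_rated * ratio^k = 6.3985 * 0.25916 = 1.658 hr

1.658 hr


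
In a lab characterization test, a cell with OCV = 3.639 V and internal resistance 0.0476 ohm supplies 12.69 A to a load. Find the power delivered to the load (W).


Step 1: V_terminal = OCV - I*R = 3.639 - 12.69 * 0.0476 = 3.035 V
Step 2: P_out = V_terminal * I = 3.035 * 12.69 = 38.51 W

38.51 W


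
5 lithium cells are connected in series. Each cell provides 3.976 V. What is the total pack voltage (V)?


Series voltages add: 5 * 3.976 V = 19.88 V

19.88 V


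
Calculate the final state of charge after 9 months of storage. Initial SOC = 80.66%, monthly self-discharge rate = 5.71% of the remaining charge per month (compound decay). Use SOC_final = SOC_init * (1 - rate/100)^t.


decay = (1 - 5.71/100)^9 = 0.5891
SOC_final = 80.66 * 0.5891 = 47.52%

47.52%


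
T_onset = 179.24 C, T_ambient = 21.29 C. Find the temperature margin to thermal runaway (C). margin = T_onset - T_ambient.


Safety margin = 179.24 C - 21.29 C = 157.95 C

157.95 C


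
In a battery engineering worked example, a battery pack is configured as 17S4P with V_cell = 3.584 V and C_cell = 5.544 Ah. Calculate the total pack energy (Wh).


E = Ns * Vcell * Np * Ccell = 17 * 3.584 * 4 * 5.544 = 1351 Wh

1351 Wh


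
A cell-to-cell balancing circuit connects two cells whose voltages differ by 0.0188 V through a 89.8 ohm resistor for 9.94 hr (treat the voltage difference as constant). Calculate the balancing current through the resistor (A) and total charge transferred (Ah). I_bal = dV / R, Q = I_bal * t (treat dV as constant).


First, Ohm's law: I_bal = 0.0188 V / 89.8 ohm = 2.0935e-04 A
Then Q = I * t = 2.0935e-04 A * 9.94 hr = 0.002081 Ah

I=2.0935e-04 A, Q=0.002081 Ah


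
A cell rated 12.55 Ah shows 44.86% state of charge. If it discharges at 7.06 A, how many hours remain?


Step 1: remaining = SOC/100 * C_total = 44.86/100 * 12.55 = 5.6299 Ah
Step 2: t = remaining / I = 5.6299 / 7.06 = 0.7974 hr

0.7974 hr


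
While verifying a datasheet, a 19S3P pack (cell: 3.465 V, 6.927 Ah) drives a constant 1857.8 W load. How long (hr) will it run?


Step 1: E_pack = Ns * V_cell * Np * C_cell = 19 * 3.465 * 3 * 6.927 = 1368.1 Wh
Step 2: t = E_pack / P = 1368.1 / 1857.8 = 0.7364 hr

0.7364 hr


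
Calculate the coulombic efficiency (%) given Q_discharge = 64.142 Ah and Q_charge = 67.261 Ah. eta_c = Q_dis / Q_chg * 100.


eta_c = Q_dis / Q_chg * 100 = 64.142 / 67.261 * 100 = 95.36%

95.36%


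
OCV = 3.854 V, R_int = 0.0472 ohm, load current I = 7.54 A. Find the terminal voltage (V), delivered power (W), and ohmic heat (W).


Step 1: V_terminal = OCV - I*R = 3.854 - 7.54 * 0.0472 = 3.4981 V
Step 2: P_out = V_terminal * I = 3.4981 * 7.54 = 26.38 W
Step 3: Q = I^2 * R = 7.54^2 * 0.0472 = 2.683 W

V=3.4981 V, P=26.38 W, Q=2.683 W


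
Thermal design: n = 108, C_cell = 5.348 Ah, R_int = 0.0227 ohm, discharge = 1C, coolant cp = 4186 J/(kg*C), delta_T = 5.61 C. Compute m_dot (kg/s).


Step 1: I = 1 * 5.348 = 5.348 A
Step 2: Q_cell = I^2 * R = 5.348^2 * 0.0227 = 0.64925 W
Step 3: Q_total = 108 * 0.64925 = 70.119 W
Step 4: m_dot = Q_total / (cp * dT) = 70.119 / (4186 * 5.61) = 0.002986 kg/s

0.002986 kg/s


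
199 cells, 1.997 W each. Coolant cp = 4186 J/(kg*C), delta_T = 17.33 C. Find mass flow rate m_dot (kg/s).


Step 1: Total heat Q = 199 * 1.997 W = 397.4 W
Step 2: denom = cp * dT = 4186 * 17.33 = 72543
Step 3: m_dot = 397.4 / 72543 = 0.005478 kg/s

0.005478 kg/s


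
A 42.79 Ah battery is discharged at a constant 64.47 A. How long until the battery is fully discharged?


t = capacity / current = 42.79 / 64.47 = 0.6637 hr

0.6637 hr


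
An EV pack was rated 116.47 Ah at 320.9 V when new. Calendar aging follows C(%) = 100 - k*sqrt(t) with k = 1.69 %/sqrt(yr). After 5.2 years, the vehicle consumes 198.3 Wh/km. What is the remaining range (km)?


Step 1: capacity retention = 100 - 1.69 * sqrt(5.2) = 100 - 1.69 * 2.2804 = 96.146%
Step 2: C_now = 116.47 * 96.146/100 = 111.98 Ah
Step 3: E_pack = V * C_now = 320.9 * 111.98 = 35934 Wh
Step 4: range = E_pack / consumption = 35934 / 198.3 = 181.2 km

181.2 km


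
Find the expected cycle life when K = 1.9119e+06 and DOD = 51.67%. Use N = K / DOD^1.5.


Step 1: DOD^1.5 = 51.67^1.5 = 371.41
Step 2: N = 1.9119e+06 / 371.41 = 5148 cycles

5148 cycles


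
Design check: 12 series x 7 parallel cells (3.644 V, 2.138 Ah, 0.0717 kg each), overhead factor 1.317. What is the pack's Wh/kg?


Step 1: V_pack = 12 * 3.644 = 43.728 V
Step 2: C_pack = 7 * 2.138 = 14.966 Ah
Step 3: E_pack = V_pack * C_pack = 43.728 * 14.966 = 654.43 Wh
Step 4: m_pack = 12 * 7 * 0.0717 * 1.317 = 7.932 kg
Step 5: ED = E_pack / m_pack = 654.43 / 7.932 = 82.51 Wh/kg

82.51 Wh/kg


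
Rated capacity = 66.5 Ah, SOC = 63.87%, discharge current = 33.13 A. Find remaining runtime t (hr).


Step 1: remaining = SOC/100 * C_total = 63.87/100 * 66.5 = 42.474 Ah
Step 2: t = remaining / I = 42.474 / 33.13 = 1.282 hr

1.282 hr


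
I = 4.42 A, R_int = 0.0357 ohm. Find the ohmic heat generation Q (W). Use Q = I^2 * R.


Q = I^2 * R = 4.42^2 * 0.0357 = 0.6974 W

0.6974 W


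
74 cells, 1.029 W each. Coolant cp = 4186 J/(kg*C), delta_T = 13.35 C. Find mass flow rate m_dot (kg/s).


Step 1: Total heat Q = 74 * 1.029 W = 76.146 W
Step 2: denom = cp * dT = 4186 * 13.35 = 55883
Step 3: m_dot = 76.146 / 55883 = 0.001363 kg/s

0.001363 kg/s


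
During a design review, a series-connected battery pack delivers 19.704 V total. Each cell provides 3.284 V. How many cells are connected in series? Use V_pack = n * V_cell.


Rearranging: n = V_pack / V_cell = 19.704 / 3.284 = 6 cells

6


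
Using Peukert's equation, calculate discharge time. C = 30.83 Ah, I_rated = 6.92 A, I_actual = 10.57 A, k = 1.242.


t_rated = C / I_rated = 30.83 / 6.92 = 4.4552 hr
(I_rated/I)^k = (0.65468)^1.242 = 0.59089
t = t_rated * (I_rated/I)^k = 4.4552 * 0.59089 = 2.633 hr

2.633 hr


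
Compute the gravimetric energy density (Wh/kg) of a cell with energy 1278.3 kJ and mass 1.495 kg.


Convert: E = 1278.3 kJ = 355.08 Wh
ED = E / m = 355.08 / 1.495 = 237.5 Wh/kg

237.5 Wh/kg


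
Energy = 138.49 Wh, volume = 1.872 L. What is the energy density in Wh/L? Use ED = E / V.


ED = E / V = 138.49 / 1.872 = 73.98 Wh/L

73.98 Wh/L


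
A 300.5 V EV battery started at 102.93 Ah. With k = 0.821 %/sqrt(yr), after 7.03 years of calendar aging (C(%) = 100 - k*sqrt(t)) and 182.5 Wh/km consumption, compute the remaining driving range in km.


Step 1: capacity retention = 100 - 0.821 * sqrt(7.03) = 100 - 0.821 * 2.6514 = 97.823%
Step 2: C_now = 102.93 * 97.823/100 = 100.69 Ah
Step 3: E_pack = V * C_now = 300.5 * 100.69 = 30257 Wh
Step 4: range = E_pack / consumption = 30257 / 182.5 = 165.8 km

165.8 km


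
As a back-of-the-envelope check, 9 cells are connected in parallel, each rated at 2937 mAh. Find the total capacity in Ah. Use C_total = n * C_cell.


Convert: C_cell = 2937 mAh = 2.937 Ah
C_total = 9 * 2.937 = 26.433 Ah

26.433 Ah


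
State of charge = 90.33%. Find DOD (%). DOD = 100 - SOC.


DOD = 100 - SOC = 100 - 90.33 = 9.67%

9.67%


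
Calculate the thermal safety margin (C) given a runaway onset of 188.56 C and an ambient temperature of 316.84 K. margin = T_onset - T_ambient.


Convert: T_ambient = 316.84 K = 43.69 C
margin = 188.56 - 43.69 = 144.87 C

144.87 C


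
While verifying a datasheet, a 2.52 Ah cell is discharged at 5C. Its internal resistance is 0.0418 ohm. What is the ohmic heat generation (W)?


Step 1: I = C_rate * capacity = 5 * 2.52 = 12.6 A
Step 2: Q = I^2 * R = 12.6^2 * 0.0418 = 158.76 * 0.0418 = 6.636 W

6.636 W


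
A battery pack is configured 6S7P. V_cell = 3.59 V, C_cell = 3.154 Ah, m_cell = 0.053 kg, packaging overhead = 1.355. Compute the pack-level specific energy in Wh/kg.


Step 1: V_pack = 6 * 3.59 = 21.54 V
Step 2: C_pack = 7 * 3.154 = 22.078 Ah
Step 3: E_pack = V_pack * C_pack = 21.54 * 22.078 = 475.56 Wh
Step 4: m_pack = 6 * 7 * 0.053 * 1.355 = 3.0162 kg
Step 5: ED = E_pack / m_pack = 475.56 / 3.0162 = 157.7 Wh/kg

157.7 Wh/kg


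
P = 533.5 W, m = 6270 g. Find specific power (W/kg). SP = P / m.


Convert: m = 6270 g = 6.27 kg
SP = P / m = 533.5 / 6.27 = 85.09 W/kg

85.09 W/kg


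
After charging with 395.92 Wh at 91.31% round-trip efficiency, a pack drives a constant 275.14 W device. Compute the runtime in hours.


Step 1: E_discharge = eta/100 * E_charge = 91.31/100 * 395.92 = 361.51 Wh
Step 2: t = E_discharge / P = 361.51 / 275.14 = 1.314 hr

1.314 hr


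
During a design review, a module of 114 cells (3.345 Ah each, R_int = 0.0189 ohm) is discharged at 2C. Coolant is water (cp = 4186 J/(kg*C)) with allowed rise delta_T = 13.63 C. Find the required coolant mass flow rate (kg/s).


Step 1: I = 2 * 3.345 = 6.69 A
Step 2: Q_cell = I^2 * R = 6.69^2 * 0.0189 = 0.84589 W
Step 3: Q_total = 114 * 0.84589 = 96.431 W
Step 4: m_dot = Q_total / (cp * dT) = 96.431 / (4186 * 13.63) = 0.001690 kg/s

0.001690 kg/s


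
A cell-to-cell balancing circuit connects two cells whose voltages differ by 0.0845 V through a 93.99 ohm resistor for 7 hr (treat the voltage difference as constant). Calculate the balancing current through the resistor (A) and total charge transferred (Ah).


First, Ohm's law: I_bal = 0.0845 V / 93.99 ohm = 8.9903e-04 A
Then Q = I * t = 8.9903e-04 A * 7 hr = 0.006293 Ah

I=8.9903e-04 A, Q=0.006293 Ah


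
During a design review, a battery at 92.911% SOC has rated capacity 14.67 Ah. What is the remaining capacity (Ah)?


remaining = SOC / 100 * total = 92.911 / 100 * 14.67 = 13.63 Ah

13.63 Ah


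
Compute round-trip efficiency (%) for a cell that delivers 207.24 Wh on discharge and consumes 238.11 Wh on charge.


eta_e = E_dis / E_chg * 100 = 207.24 / 238.11 * 100 = 87.04%

87.04%


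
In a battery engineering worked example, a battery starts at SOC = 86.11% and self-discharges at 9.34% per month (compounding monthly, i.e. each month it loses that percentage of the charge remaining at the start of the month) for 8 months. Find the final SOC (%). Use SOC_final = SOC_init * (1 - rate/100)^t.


decay = (1 - 9.34/100)^8 = 0.45638
SOC_final = 86.11 * 0.45638 = 39.30%

39.30%


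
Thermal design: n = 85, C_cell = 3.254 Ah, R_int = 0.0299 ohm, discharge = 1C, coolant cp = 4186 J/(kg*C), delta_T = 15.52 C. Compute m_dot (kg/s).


Step 1: I = 1 * 3.254 = 3.254 A
Step 2: Q_cell = I^2 * R = 3.254^2 * 0.0299 = 0.3166 W
Step 3: Q_total = 85 * 0.3166 = 26.911 W
Step 4: m_dot = Q_total / (cp * dT) = 26.911 / (4186 * 15.52) = 4.142e-04 kg/s

4.142e-04 kg/s


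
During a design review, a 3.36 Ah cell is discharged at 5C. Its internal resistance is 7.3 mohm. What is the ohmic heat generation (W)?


Convert: R = 7.3 mohm = 0.0073 ohm
Step 1: I = C_rate * capacity = 5 * 3.36 = 16.8 A
Step 2: Q = I^2 * R = 16.8^2 * 0.0073 = 282.24 * 0.0073 = 2.060 W

2.060 W


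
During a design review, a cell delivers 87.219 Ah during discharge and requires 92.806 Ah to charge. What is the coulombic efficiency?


Coulombic efficiency = 87.219/92.806 * 100% = 93.98%

93.98%


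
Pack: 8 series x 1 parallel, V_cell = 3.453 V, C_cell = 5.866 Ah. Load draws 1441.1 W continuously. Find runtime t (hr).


Step 1: E_pack = Ns * V_cell * Np * C_cell = 8 * 3.453 * 1 * 5.866 = 162.04 Wh
Step 2: t = E_pack / P = 162.04 / 1441.1 = 0.1124 hr

0.1124 hr


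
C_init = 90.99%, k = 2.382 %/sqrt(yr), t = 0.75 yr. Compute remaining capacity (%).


Step 1: sqrt(0.75 yr) = 0.86603
Step 2: drop = 2.382 * 0.86603 = 2.0629
Step 3: C_final = 90.99 - 2.0629 = 88.93%

88.93%


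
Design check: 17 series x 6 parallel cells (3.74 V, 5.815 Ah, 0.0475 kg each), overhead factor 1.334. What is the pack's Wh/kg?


Step 1: V_pack = 17 * 3.74 = 63.58 V
Step 2: C_pack = 6 * 5.815 = 34.89 Ah
Step 3: E_pack = V_pack * C_pack = 63.58 * 34.89 = 2218.3 Wh
Step 4: m_pack = 17 * 6 * 0.0475 * 1.334 = 6.4632 kg
Step 5: ED = E_pack / m_pack = 2218.3 / 6.4632 = 343.2 Wh/kg

343.2 Wh/kg


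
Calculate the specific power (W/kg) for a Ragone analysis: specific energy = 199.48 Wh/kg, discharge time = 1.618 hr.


Specific power = 199.48 Wh/kg / 1.618 hr = 123.3 W/kg

123.3 W/kg


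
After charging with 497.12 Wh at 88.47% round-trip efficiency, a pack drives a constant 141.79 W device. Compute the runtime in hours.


Step 1: E_discharge = eta/100 * E_charge = 88.47/100 * 497.12 = 439.8 Wh
Step 2: t = E_discharge / P = 439.8 / 141.79 = 3.102 hr

3.102 hr


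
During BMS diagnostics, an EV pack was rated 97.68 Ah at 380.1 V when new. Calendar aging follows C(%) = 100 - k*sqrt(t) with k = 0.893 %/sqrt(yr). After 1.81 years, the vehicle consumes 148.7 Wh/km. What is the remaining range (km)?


Step 1: capacity retention = 100 - 0.893 * sqrt(1.81) = 100 - 0.893 * 1.3454 = 98.799%
Step 2: C_now = 97.68 * 98.799/100 = 96.507 Ah
Step 3: E_pack = V * C_now = 380.1 * 96.507 = 36682 Wh
Step 4: range = E_pack / consumption = 36682 / 148.7 = 246.7 km

246.7 km


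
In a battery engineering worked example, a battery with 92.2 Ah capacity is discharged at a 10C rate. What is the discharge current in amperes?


At 10C: I = 10 * 92.2 Ah = 922 A

922 A


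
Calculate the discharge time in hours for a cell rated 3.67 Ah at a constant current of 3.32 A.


Runtime = 3.67 Ah / 3.32 A = 1.105 hr

1.105 hr


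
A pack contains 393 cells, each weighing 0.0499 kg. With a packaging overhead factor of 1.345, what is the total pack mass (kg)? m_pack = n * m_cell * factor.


m_pack = n * m_cell * overhead = 393 * 0.0499 * 1.345 = 26.38 kg

26.38 kg


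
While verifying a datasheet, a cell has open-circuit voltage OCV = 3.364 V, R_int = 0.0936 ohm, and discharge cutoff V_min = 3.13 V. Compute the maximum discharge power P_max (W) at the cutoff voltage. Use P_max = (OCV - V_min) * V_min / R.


P_max = (OCV - V_min) * V_min / R = (3.364 - 3.13) * 3.13 / 0.0936 = 0.234 * 3.13 / 0.0936 = 7.825 W

7.825 W


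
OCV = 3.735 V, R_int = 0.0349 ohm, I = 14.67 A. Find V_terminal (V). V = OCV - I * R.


V = OCV - I*R = 3.735 - 14.67 * 0.0349 = 3.223 V

3.223 V


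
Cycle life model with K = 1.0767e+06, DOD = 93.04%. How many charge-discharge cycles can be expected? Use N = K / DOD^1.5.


Step 1: DOD^1.5 = 93.04^1.5 = 897.44
Step 2: N = 1.0767e+06 / 897.44 = 1200 cycles

1200 cycles


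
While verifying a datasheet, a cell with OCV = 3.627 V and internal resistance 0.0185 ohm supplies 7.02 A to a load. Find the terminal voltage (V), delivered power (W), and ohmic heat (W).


Step 1: V_terminal = OCV - I*R = 3.627 - 7.02 * 0.0185 = 3.4971 V
Step 2: P_out = V_terminal * I = 3.4971 * 7.02 = 24.55 W
Step 3: Q = I^2 * R = 7.02^2 * 0.0185 = 0.9117 W

V=3.4971 V, P=24.55 W, Q=0.9117 W


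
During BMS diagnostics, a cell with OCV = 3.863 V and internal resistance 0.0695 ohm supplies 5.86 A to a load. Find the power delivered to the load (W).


Step 1: V_terminal = OCV - I*R = 3.863 - 5.86 * 0.0695 = 3.4557 V
Step 2: P_out = V_terminal * I = 3.4557 * 5.86 = 20.25 W

20.25 W


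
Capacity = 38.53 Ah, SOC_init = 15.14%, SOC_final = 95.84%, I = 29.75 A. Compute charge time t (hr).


Step 1: dSOC = 95.84% - 15.14% = 80.7%
Step 2: delta_Ah = 38.53 * 80.7 / 100 = 31.094 Ah
Step 3: t = 31.094 / 29.75 = 1.045 hr

1.045 hr


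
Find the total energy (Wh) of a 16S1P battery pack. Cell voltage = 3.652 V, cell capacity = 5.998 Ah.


E = Ns * Vcell * Np * Ccell = 16 * 3.652 * 1 * 5.998 = 350.5 Wh

350.5 Wh


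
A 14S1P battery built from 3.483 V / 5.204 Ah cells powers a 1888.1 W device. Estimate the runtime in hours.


Step 1: E_pack = Ns * V_cell * Np * C_cell = 14 * 3.483 * 1 * 5.204 = 253.76 Wh
Step 2: t = E_pack / P = 253.76 / 1888.1 = 0.1344 hr

0.1344 hr


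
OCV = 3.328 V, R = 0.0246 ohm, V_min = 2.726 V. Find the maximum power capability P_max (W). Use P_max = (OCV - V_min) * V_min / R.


dV = OCV - V_min = 0.602 V (so I_max = dV / R)
P_max = dV * V_min / R = 0.602 * 2.726 / 0.0246 = 66.71 W

66.71 W


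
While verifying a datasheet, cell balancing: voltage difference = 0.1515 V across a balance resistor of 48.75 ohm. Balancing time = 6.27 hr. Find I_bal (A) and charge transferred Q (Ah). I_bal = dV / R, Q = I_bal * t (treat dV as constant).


I_bal = dV / R = 0.1515 / 48.75 = 0.0031077 A
Q = I_bal * t = 0.0031077 * 6.27 = 0.01949 Ah

I=0.0031077 A, Q=0.01949 Ah


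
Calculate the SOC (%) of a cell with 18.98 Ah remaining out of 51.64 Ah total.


SOC = (remaining / total) * 100 = (18.98 / 51.64) * 100 = 36.75%

36.75%


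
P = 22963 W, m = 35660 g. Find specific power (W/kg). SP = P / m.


Convert: m = 35660 g = 35.66 kg
Specific power = 22963 W / 35.66 kg = 643.9 W/kg

643.9 W/kg


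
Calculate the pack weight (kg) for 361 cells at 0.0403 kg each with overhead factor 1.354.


Cell mass sum = 361 * 0.0403 = 14.548 kg
With overhead 1.354: m_pack = 14.548 * 1.354 = 19.70 kg

19.70 kg


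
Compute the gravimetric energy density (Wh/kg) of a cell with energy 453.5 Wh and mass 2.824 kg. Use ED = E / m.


Specific energy = 453.5 Wh / 2.824 kg = 160.6 Wh/kg

160.6 Wh/kg


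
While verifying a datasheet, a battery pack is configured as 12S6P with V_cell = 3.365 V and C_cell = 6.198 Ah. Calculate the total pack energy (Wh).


E = Ns * Vcell * Np * Ccell = 12 * 3.365 * 6 * 6.198 = 1502 Wh

1502 Wh


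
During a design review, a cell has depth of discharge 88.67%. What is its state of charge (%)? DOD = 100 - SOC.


SOC = 100 - DOD = 100 - 88.67 = 11.33%

11.33%


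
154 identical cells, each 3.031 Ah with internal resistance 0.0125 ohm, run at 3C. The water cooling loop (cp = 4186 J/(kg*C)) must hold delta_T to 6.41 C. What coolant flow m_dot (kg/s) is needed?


Step 1: I = 3 * 3.031 = 9.093 A
Step 2: Q_cell = I^2 * R = 9.093^2 * 0.0125 = 1.0335 W
Step 3: Q_total = 154 * 1.0335 = 159.16 W
Step 4: m_dot = Q_total / (cp * dT) = 159.16 / (4186 * 6.41) = 0.005932 kg/s

0.005932 kg/s


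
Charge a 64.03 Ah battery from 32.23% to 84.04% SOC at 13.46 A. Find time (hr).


Step 1: dSOC = 84.04% - 32.23% = 51.81%
Step 2: delta_Ah = 64.03 * 51.81 / 100 = 33.174 Ah
Step 3: t = 33.174 / 13.46 = 2.465 hr

2.465 hr


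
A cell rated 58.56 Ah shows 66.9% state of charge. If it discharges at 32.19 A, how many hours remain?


Step 1: remaining = SOC/100 * C_total = 66.9/100 * 58.56 = 39.177 Ah
Step 2: t = remaining / I = 39.177 / 32.19 = 1.217 hr

1.217 hr


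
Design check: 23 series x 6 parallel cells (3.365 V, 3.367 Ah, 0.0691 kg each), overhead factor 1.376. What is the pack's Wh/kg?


Step 1: V_pack = 23 * 3.365 = 77.395 V
Step 2: C_pack = 6 * 3.367 = 20.202 Ah
Step 3: E_pack = V_pack * C_pack = 77.395 * 20.202 = 1563.5 Wh
Step 4: m_pack = 23 * 6 * 0.0691 * 1.376 = 13.121 kg
Step 5: ED = E_pack / m_pack = 1563.5 / 13.121 = 119.2 Wh/kg

119.2 Wh/kg


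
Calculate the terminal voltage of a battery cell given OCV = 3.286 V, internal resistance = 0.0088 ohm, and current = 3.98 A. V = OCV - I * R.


IR drop = 3.98 * 0.0088 = 0.035024 V
V = 3.286 - 0.035024 = 3.251 V

3.251 V


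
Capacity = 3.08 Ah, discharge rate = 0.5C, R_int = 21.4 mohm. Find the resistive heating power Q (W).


Convert: R = 21.4 mohm = 0.0214 ohm
Step 1: I = C_rate * capacity = 0.5 * 3.08 = 1.54 A
Step 2: Q = I^2 * R = 1.54^2 * 0.0214 = 2.3716 * 0.0214 = 0.05075 W

0.05075 W


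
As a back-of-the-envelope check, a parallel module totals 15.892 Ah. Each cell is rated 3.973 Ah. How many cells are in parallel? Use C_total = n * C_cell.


n = C_total / C_cell = 15.892 / 3.973 = 4

4


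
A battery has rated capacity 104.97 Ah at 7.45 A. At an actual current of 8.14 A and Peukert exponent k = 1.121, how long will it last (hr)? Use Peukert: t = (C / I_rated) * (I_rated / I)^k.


Step 1: t_rated = C / I_rated = 104.97 / 7.45 = 14.09 hr
Step 2: ratio = 7.45 / 8.14 = 0.91523
Step 3: ratio^k = 0.91523^1.121 = 0.90547
Step 4: t = t_rated * ratio^k = 14.09 * 0.90547 = 12.76 hr

12.76 hr


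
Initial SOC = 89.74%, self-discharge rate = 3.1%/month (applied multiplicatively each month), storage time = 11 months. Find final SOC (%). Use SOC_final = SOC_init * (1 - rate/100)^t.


Monthly retention factor = 1 - 3.1/100 = 0.969
Over 11 months: factor^11 = 0.70723
SOC_final = 89.74 * 0.70723 = 63.47%

63.47%


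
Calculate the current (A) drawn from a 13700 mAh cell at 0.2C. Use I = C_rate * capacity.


Convert: capacity = 13700 mAh = 13.7 Ah
At 0.2C: I = 0.2 * 13.7 Ah = 2.74 A

2.74 A


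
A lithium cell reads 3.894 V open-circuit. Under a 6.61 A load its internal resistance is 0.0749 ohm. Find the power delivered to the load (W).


Step 1: V_terminal = OCV - I*R = 3.894 - 6.61 * 0.0749 = 3.3989 V
Step 2: P_out = V_terminal * I = 3.3989 * 6.61 = 22.47 W

22.47 W


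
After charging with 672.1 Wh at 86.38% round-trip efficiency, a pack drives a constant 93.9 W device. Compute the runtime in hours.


Step 1: E_discharge = eta/100 * E_charge = 86.38/100 * 672.1 = 580.56 Wh
Step 2: t = E_discharge / P = 580.56 / 93.9 = 6.183 hr

6.183 hr
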